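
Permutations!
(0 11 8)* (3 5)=[11, 1, 2, 5, 4, 3, 6, 7, 0, 9, 10, 8]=(0 11 8)(3 5)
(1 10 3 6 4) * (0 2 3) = (0 2 3 6 4 1 10) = [2, 10, 3, 6, 1, 5, 4, 7, 8, 9, 0]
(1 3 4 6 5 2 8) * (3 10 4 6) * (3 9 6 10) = (1 3 10 4 9 6 5 2 8) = [0, 3, 8, 10, 9, 2, 5, 7, 1, 6, 4]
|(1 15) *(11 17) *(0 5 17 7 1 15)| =|(0 5 17 11 7 1)| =6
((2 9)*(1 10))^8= ((1 10)(2 9))^8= (10)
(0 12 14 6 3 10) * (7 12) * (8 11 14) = (0 7 12 8 11 14 6 3 10) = [7, 1, 2, 10, 4, 5, 3, 12, 11, 9, 0, 14, 8, 13, 6]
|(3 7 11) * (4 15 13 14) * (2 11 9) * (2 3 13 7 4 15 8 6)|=11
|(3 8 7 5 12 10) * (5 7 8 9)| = 5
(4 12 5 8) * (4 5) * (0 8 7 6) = (0 8 5 7 6)(4 12) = [8, 1, 2, 3, 12, 7, 0, 6, 5, 9, 10, 11, 4]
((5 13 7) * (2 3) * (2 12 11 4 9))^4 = (2 4 12)(3 9 11)(5 13 7)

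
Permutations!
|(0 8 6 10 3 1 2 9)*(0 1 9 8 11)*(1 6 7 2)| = 12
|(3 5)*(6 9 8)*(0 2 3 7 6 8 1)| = |(0 2 3 5 7 6 9 1)| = 8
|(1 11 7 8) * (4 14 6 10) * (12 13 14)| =|(1 11 7 8)(4 12 13 14 6 10)| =12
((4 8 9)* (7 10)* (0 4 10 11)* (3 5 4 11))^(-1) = (0 11)(3 7 10 9 8 4 5)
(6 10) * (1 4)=(1 4)(6 10)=[0, 4, 2, 3, 1, 5, 10, 7, 8, 9, 6]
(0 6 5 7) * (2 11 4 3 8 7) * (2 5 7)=(0 6 7)(2 11 4 3 8)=[6, 1, 11, 8, 3, 5, 7, 0, 2, 9, 10, 4]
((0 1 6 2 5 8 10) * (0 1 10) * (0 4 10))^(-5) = (1 2 8 10 6 5 4)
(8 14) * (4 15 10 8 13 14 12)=[0, 1, 2, 3, 15, 5, 6, 7, 12, 9, 8, 11, 4, 14, 13, 10]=(4 15 10 8 12)(13 14)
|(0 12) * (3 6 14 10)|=|(0 12)(3 6 14 10)|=4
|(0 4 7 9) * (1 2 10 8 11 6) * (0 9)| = |(0 4 7)(1 2 10 8 11 6)| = 6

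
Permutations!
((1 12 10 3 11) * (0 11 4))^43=(0 11 1 12 10 3 4)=((0 11 1 12 10 3 4))^43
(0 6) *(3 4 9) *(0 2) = [6, 1, 0, 4, 9, 5, 2, 7, 8, 3] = (0 6 2)(3 4 9)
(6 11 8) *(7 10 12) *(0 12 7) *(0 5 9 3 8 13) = (0 12 5 9 3 8 6 11 13)(7 10) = [12, 1, 2, 8, 4, 9, 11, 10, 6, 3, 7, 13, 5, 0]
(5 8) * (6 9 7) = (5 8)(6 9 7) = [0, 1, 2, 3, 4, 8, 9, 6, 5, 7]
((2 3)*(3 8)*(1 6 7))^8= ((1 6 7)(2 8 3))^8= (1 7 6)(2 3 8)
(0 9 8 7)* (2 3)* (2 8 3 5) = [9, 1, 5, 8, 4, 2, 6, 0, 7, 3] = (0 9 3 8 7)(2 5)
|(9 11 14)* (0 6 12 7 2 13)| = |(0 6 12 7 2 13)(9 11 14)| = 6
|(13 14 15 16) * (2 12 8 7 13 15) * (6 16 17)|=|(2 12 8 7 13 14)(6 16 15 17)|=12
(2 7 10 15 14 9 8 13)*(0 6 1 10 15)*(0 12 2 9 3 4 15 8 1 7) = (0 6 7 8 13 9 1 10 12 2)(3 4 15 14) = [6, 10, 0, 4, 15, 5, 7, 8, 13, 1, 12, 11, 2, 9, 3, 14]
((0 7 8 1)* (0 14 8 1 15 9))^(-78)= (0 9 15 8 14 1 7)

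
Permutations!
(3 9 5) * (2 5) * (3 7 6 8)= (2 5 7 6 8 3 9)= [0, 1, 5, 9, 4, 7, 8, 6, 3, 2]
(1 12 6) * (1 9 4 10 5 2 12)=(2 12 6 9 4 10 5)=[0, 1, 12, 3, 10, 2, 9, 7, 8, 4, 5, 11, 6]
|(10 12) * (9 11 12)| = 4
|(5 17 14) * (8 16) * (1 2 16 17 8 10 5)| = 8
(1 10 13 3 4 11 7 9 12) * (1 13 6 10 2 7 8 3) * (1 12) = (1 2 7 9)(3 4 11 8)(6 10)(12 13) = [0, 2, 7, 4, 11, 5, 10, 9, 3, 1, 6, 8, 13, 12]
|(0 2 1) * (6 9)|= |(0 2 1)(6 9)|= 6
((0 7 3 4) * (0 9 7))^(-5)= ((3 4 9 7))^(-5)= (3 7 9 4)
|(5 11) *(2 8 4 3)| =|(2 8 4 3)(5 11)| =4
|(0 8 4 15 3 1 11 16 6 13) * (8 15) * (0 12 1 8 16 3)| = 18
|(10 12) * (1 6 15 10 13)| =6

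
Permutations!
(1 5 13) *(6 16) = (1 5 13)(6 16) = [0, 5, 2, 3, 4, 13, 16, 7, 8, 9, 10, 11, 12, 1, 14, 15, 6]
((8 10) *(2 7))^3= (2 7)(8 10)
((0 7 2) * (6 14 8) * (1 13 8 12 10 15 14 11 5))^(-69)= ((0 7 2)(1 13 8 6 11 5)(10 15 14 12))^(-69)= (1 6)(5 8)(10 12 14 15)(11 13)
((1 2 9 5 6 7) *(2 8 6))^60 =((1 8 6 7)(2 9 5))^60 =(9)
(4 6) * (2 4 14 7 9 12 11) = [0, 1, 4, 3, 6, 5, 14, 9, 8, 12, 10, 2, 11, 13, 7] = (2 4 6 14 7 9 12 11)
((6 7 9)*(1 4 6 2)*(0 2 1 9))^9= (0 9 4 7 2 1 6)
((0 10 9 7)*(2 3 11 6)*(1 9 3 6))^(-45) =(0 1 10 9 3 7 11)(2 6)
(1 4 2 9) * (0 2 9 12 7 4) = (0 2 12 7 4 9 1) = [2, 0, 12, 3, 9, 5, 6, 4, 8, 1, 10, 11, 7]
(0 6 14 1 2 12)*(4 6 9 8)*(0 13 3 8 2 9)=(1 9 2 12 13 3 8 4 6 14)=[0, 9, 12, 8, 6, 5, 14, 7, 4, 2, 10, 11, 13, 3, 1]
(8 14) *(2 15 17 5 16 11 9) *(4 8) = (2 15 17 5 16 11 9)(4 8 14) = [0, 1, 15, 3, 8, 16, 6, 7, 14, 2, 10, 9, 12, 13, 4, 17, 11, 5]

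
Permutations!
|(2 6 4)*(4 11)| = |(2 6 11 4)| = 4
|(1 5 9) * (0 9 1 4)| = 6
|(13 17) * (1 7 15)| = 6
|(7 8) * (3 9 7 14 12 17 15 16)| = 9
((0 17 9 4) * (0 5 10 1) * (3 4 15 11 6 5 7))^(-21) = ((0 17 9 15 11 6 5 10 1)(3 4 7))^(-21) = (0 5 15)(1 6 9)(10 11 17)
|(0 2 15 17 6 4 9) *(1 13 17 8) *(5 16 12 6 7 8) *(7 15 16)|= 7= |(0 2 16 12 6 4 9)(1 13 17 15 5 7 8)|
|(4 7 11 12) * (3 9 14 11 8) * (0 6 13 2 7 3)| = 6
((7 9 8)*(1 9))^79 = (1 7 8 9)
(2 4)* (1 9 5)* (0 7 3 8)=(0 7 3 8)(1 9 5)(2 4)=[7, 9, 4, 8, 2, 1, 6, 3, 0, 5]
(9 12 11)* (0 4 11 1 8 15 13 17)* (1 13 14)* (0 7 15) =(0 4 11 9 12 13 17 7 15 14 1 8) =[4, 8, 2, 3, 11, 5, 6, 15, 0, 12, 10, 9, 13, 17, 1, 14, 16, 7]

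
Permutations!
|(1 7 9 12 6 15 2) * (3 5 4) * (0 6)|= 24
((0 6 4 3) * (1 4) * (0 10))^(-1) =(0 10 3 4 1 6)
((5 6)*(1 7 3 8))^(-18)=((1 7 3 8)(5 6))^(-18)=(1 3)(7 8)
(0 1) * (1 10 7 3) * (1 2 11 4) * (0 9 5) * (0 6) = (0 10 7 3 2 11 4 1 9 5 6) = [10, 9, 11, 2, 1, 6, 0, 3, 8, 5, 7, 4]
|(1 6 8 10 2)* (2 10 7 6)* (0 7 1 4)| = 7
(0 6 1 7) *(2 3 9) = [6, 7, 3, 9, 4, 5, 1, 0, 8, 2] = (0 6 1 7)(2 3 9)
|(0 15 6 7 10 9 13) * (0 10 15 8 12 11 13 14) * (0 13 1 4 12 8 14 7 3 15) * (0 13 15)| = |(0 14 15 6 3)(1 4 12 11)(7 13 10 9)| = 20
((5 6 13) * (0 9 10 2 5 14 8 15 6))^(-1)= ((0 9 10 2 5)(6 13 14 8 15))^(-1)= (0 5 2 10 9)(6 15 8 14 13)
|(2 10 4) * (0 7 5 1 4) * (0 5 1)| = 7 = |(0 7 1 4 2 10 5)|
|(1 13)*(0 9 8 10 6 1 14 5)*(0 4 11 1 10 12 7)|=30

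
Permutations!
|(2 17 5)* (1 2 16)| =|(1 2 17 5 16)| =5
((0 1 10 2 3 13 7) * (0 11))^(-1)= (0 11 7 13 3 2 10 1)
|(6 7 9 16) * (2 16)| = 5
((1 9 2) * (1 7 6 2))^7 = (1 9)(2 7 6)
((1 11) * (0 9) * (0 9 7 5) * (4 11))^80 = (0 5 7)(1 11 4)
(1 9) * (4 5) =[0, 9, 2, 3, 5, 4, 6, 7, 8, 1] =(1 9)(4 5)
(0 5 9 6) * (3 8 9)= (0 5 3 8 9 6)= [5, 1, 2, 8, 4, 3, 0, 7, 9, 6]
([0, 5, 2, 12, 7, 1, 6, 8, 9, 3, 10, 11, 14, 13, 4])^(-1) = [0, 5, 2, 9, 14, 1, 6, 4, 7, 8, 10, 11, 3, 13, 12]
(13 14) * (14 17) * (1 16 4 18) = (1 16 4 18)(13 17 14) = [0, 16, 2, 3, 18, 5, 6, 7, 8, 9, 10, 11, 12, 17, 13, 15, 4, 14, 1]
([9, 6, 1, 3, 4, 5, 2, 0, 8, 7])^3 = (9)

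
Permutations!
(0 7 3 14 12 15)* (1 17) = (0 7 3 14 12 15)(1 17) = [7, 17, 2, 14, 4, 5, 6, 3, 8, 9, 10, 11, 15, 13, 12, 0, 16, 1]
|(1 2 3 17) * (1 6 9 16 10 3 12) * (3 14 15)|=24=|(1 2 12)(3 17 6 9 16 10 14 15)|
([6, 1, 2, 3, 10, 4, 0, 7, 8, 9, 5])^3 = [6, 1, 2, 3, 4, 5, 0, 7, 8, 9, 10]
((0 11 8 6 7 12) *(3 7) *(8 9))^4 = (0 6)(3 11)(7 9)(8 12)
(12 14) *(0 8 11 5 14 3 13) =(0 8 11 5 14 12 3 13) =[8, 1, 2, 13, 4, 14, 6, 7, 11, 9, 10, 5, 3, 0, 12]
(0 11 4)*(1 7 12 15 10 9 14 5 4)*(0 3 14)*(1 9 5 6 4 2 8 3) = (0 11 9)(1 7 12 15 10 5 2 8 3 14 6 4) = [11, 7, 8, 14, 1, 2, 4, 12, 3, 0, 5, 9, 15, 13, 6, 10]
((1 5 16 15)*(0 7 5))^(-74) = ((0 7 5 16 15 1))^(-74) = (0 15 5)(1 16 7)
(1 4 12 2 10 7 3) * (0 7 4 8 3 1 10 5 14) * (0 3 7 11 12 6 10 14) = (0 11 12 2 5)(1 8 7)(3 14)(4 6 10) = [11, 8, 5, 14, 6, 0, 10, 1, 7, 9, 4, 12, 2, 13, 3]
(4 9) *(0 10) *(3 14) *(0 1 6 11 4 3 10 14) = [14, 6, 2, 0, 9, 5, 11, 7, 8, 3, 1, 4, 12, 13, 10] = (0 14 10 1 6 11 4 9 3)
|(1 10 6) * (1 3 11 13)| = |(1 10 6 3 11 13)| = 6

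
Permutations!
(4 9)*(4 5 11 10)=(4 9 5 11 10)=[0, 1, 2, 3, 9, 11, 6, 7, 8, 5, 4, 10]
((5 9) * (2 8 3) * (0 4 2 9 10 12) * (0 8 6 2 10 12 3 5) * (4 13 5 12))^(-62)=(0 13 5 4 10 3 9)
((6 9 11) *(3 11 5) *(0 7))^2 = (3 6 5 11 9)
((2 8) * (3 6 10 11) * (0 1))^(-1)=(0 1)(2 8)(3 11 10 6)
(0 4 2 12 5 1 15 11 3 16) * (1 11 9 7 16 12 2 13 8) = (0 4 13 8 1 15 9 7 16)(3 12 5 11) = [4, 15, 2, 12, 13, 11, 6, 16, 1, 7, 10, 3, 5, 8, 14, 9, 0]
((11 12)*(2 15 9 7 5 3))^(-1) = (2 3 5 7 9 15)(11 12)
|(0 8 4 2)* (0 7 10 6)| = 7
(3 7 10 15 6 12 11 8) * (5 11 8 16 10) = (3 7 5 11 16 10 15 6 12 8) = [0, 1, 2, 7, 4, 11, 12, 5, 3, 9, 15, 16, 8, 13, 14, 6, 10]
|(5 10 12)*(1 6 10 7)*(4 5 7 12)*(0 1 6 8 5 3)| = |(0 1 8 5 12 7 6 10 4 3)| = 10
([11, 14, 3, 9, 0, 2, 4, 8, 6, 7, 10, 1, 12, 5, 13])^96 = (0 5 8 1 3 4 13 7 11 2 6 14 9)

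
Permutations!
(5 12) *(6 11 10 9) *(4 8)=(4 8)(5 12)(6 11 10 9)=[0, 1, 2, 3, 8, 12, 11, 7, 4, 6, 9, 10, 5]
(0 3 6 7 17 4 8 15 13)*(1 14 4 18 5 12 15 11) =[3, 14, 2, 6, 8, 12, 7, 17, 11, 9, 10, 1, 15, 0, 4, 13, 16, 18, 5] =(0 3 6 7 17 18 5 12 15 13)(1 14 4 8 11)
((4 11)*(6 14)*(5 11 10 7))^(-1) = (4 11 5 7 10)(6 14)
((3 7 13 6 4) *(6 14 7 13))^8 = (3 14 6)(4 13 7)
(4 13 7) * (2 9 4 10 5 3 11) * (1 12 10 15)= [0, 12, 9, 11, 13, 3, 6, 15, 8, 4, 5, 2, 10, 7, 14, 1]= (1 12 10 5 3 11 2 9 4 13 7 15)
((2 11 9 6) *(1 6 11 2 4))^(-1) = ((1 6 4)(9 11))^(-1) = (1 4 6)(9 11)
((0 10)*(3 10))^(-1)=((0 3 10))^(-1)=(0 10 3)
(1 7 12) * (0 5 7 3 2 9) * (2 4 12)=(0 5 7 2 9)(1 3 4 12)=[5, 3, 9, 4, 12, 7, 6, 2, 8, 0, 10, 11, 1]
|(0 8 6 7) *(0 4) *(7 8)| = 6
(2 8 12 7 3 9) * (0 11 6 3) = (0 11 6 3 9 2 8 12 7) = [11, 1, 8, 9, 4, 5, 3, 0, 12, 2, 10, 6, 7]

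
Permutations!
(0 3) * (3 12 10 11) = (0 12 10 11 3) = [12, 1, 2, 0, 4, 5, 6, 7, 8, 9, 11, 3, 10]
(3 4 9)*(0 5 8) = [5, 1, 2, 4, 9, 8, 6, 7, 0, 3] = (0 5 8)(3 4 9)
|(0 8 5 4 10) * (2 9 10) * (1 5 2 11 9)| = |(0 8 2 1 5 4 11 9 10)| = 9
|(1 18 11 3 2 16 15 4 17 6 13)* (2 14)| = 12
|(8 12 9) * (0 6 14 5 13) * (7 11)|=30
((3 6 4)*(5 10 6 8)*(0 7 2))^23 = ((0 7 2)(3 8 5 10 6 4))^23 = (0 2 7)(3 4 6 10 5 8)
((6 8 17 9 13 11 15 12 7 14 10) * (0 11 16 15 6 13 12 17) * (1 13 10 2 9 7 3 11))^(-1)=((0 1 13 16 15 17 7 14 2 9 12 3 11 6 8))^(-1)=(0 8 6 11 3 12 9 2 14 7 17 15 16 13 1)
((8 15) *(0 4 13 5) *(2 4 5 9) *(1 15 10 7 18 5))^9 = (0 1 15 8 10 7 18 5)(2 4 13 9)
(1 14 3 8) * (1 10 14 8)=(1 8 10 14 3)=[0, 8, 2, 1, 4, 5, 6, 7, 10, 9, 14, 11, 12, 13, 3]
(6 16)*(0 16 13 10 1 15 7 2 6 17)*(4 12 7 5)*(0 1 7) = (0 16 17 1 15 5 4 12)(2 6 13 10 7) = [16, 15, 6, 3, 12, 4, 13, 2, 8, 9, 7, 11, 0, 10, 14, 5, 17, 1]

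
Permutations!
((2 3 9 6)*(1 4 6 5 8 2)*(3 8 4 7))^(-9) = (1 4 9 7 6 5 3)(2 8)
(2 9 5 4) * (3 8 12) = [0, 1, 9, 8, 2, 4, 6, 7, 12, 5, 10, 11, 3] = (2 9 5 4)(3 8 12)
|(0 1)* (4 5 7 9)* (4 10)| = 10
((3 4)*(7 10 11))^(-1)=((3 4)(7 10 11))^(-1)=(3 4)(7 11 10)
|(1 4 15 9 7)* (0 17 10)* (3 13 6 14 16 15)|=30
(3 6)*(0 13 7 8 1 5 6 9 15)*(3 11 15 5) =[13, 3, 2, 9, 4, 6, 11, 8, 1, 5, 10, 15, 12, 7, 14, 0] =(0 13 7 8 1 3 9 5 6 11 15)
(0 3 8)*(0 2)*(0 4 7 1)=[3, 0, 4, 8, 7, 5, 6, 1, 2]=(0 3 8 2 4 7 1)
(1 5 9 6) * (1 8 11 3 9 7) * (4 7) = (1 5 4 7)(3 9 6 8 11) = [0, 5, 2, 9, 7, 4, 8, 1, 11, 6, 10, 3]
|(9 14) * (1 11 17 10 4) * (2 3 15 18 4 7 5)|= |(1 11 17 10 7 5 2 3 15 18 4)(9 14)|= 22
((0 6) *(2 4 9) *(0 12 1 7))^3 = ((0 6 12 1 7)(2 4 9))^3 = (0 1 6 7 12)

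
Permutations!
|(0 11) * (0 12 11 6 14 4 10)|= |(0 6 14 4 10)(11 12)|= 10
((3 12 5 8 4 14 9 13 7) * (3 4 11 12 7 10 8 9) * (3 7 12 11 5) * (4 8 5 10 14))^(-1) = (3 12)(5 10 8 7 14 13 9)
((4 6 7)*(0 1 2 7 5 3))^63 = ((0 1 2 7 4 6 5 3))^63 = (0 3 5 6 4 7 2 1)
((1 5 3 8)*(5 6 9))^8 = (1 9 3)(5 8 6)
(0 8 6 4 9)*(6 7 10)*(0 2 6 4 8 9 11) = [9, 1, 6, 3, 11, 5, 8, 10, 7, 2, 4, 0] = (0 9 2 6 8 7 10 4 11)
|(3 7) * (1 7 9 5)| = 5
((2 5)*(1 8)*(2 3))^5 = ((1 8)(2 5 3))^5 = (1 8)(2 3 5)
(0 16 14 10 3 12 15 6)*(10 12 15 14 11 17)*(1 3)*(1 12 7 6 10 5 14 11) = (0 16 1 3 15 10 12 11 17 5 14 7 6) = [16, 3, 2, 15, 4, 14, 0, 6, 8, 9, 12, 17, 11, 13, 7, 10, 1, 5]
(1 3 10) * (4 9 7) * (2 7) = [0, 3, 7, 10, 9, 5, 6, 4, 8, 2, 1] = (1 3 10)(2 7 4 9)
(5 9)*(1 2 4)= (1 2 4)(5 9)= [0, 2, 4, 3, 1, 9, 6, 7, 8, 5]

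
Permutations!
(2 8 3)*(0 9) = [9, 1, 8, 2, 4, 5, 6, 7, 3, 0] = (0 9)(2 8 3)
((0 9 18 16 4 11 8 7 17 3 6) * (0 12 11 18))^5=((0 9)(3 6 12 11 8 7 17)(4 18 16))^5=(0 9)(3 7 11 6 17 8 12)(4 16 18)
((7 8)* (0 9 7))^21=((0 9 7 8))^21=(0 9 7 8)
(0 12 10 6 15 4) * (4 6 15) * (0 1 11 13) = (0 12 10 15 6 4 1 11 13) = [12, 11, 2, 3, 1, 5, 4, 7, 8, 9, 15, 13, 10, 0, 14, 6]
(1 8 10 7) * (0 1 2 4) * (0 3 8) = (0 1)(2 4 3 8 10 7) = [1, 0, 4, 8, 3, 5, 6, 2, 10, 9, 7]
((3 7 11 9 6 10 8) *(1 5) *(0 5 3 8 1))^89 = (0 5)(1 6 11 3 10 9 7)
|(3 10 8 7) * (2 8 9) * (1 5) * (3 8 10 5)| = 6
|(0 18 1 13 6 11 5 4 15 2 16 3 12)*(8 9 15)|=|(0 18 1 13 6 11 5 4 8 9 15 2 16 3 12)|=15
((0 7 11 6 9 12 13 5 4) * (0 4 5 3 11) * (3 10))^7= (13)(0 7)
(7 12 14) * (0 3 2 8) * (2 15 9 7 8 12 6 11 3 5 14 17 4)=(0 5 14 8)(2 12 17 4)(3 15 9 7 6 11)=[5, 1, 12, 15, 2, 14, 11, 6, 0, 7, 10, 3, 17, 13, 8, 9, 16, 4]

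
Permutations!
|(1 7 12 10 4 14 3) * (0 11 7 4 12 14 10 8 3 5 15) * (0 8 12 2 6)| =13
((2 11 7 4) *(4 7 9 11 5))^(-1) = ((2 5 4)(9 11))^(-1) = (2 4 5)(9 11)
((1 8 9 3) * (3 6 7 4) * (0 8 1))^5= (0 4 6 8 3 7 9)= ((0 8 9 6 7 4 3))^5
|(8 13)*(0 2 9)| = 6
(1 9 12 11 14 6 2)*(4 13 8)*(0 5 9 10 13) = (0 5 9 12 11 14 6 2 1 10 13 8 4) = [5, 10, 1, 3, 0, 9, 2, 7, 4, 12, 13, 14, 11, 8, 6]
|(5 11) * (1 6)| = 2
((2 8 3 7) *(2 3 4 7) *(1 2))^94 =((1 2 8 4 7 3))^94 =(1 7 8)(2 3 4)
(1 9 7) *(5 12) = (1 9 7)(5 12) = [0, 9, 2, 3, 4, 12, 6, 1, 8, 7, 10, 11, 5]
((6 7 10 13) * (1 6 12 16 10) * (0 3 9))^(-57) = ((0 3 9)(1 6 7)(10 13 12 16))^(-57) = (10 16 12 13)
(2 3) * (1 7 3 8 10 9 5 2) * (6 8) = (1 7 3)(2 6 8 10 9 5) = [0, 7, 6, 1, 4, 2, 8, 3, 10, 5, 9]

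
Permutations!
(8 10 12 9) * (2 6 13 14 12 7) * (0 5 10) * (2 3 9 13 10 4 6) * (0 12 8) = [5, 1, 2, 9, 6, 4, 10, 3, 12, 0, 7, 11, 13, 14, 8] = (0 5 4 6 10 7 3 9)(8 12 13 14)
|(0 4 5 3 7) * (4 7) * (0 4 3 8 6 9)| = 7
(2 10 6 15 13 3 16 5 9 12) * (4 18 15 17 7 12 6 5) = [0, 1, 10, 16, 18, 9, 17, 12, 8, 6, 5, 11, 2, 3, 14, 13, 4, 7, 15] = (2 10 5 9 6 17 7 12)(3 16 4 18 15 13)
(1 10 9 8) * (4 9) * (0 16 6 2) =(0 16 6 2)(1 10 4 9 8) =[16, 10, 0, 3, 9, 5, 2, 7, 1, 8, 4, 11, 12, 13, 14, 15, 6]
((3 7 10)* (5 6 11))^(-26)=(3 7 10)(5 6 11)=((3 7 10)(5 6 11))^(-26)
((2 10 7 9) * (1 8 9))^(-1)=(1 7 10 2 9 8)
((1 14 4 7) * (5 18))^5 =(1 14 4 7)(5 18)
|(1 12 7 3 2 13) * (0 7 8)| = 8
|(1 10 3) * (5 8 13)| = |(1 10 3)(5 8 13)| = 3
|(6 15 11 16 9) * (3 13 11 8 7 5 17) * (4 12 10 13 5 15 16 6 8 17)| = 14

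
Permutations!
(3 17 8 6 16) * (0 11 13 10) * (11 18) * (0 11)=(0 18)(3 17 8 6 16)(10 11 13)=[18, 1, 2, 17, 4, 5, 16, 7, 6, 9, 11, 13, 12, 10, 14, 15, 3, 8, 0]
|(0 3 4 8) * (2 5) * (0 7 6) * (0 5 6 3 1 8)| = 6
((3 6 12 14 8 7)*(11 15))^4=((3 6 12 14 8 7)(11 15))^4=(15)(3 8 12)(6 7 14)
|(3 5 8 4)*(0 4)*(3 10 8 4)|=6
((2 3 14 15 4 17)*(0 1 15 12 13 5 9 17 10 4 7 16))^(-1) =((0 1 15 7 16)(2 3 14 12 13 5 9 17)(4 10))^(-1) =(0 16 7 15 1)(2 17 9 5 13 12 14 3)(4 10)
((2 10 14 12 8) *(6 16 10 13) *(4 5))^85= ((2 13 6 16 10 14 12 8)(4 5))^85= (2 14 6 8 10 13 12 16)(4 5)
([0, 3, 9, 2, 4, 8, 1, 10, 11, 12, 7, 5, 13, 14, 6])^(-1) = [0, 6, 3, 1, 4, 11, 14, 10, 5, 2, 7, 8, 9, 12, 13]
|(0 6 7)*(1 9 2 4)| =|(0 6 7)(1 9 2 4)| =12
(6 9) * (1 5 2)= (1 5 2)(6 9)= [0, 5, 1, 3, 4, 2, 9, 7, 8, 6]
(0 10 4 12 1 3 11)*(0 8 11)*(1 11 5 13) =(0 10 4 12 11 8 5 13 1 3) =[10, 3, 2, 0, 12, 13, 6, 7, 5, 9, 4, 8, 11, 1]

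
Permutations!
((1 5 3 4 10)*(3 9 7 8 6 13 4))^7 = (1 4 6 7 5 10 13 8 9)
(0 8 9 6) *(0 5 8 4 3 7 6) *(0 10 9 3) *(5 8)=(0 4)(3 7 6 8)(9 10)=[4, 1, 2, 7, 0, 5, 8, 6, 3, 10, 9]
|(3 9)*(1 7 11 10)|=|(1 7 11 10)(3 9)|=4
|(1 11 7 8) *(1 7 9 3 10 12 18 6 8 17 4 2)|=13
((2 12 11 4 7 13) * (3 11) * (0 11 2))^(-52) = ((0 11 4 7 13)(2 12 3))^(-52) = (0 7 11 13 4)(2 3 12)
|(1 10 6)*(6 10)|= 2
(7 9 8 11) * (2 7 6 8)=[0, 1, 7, 3, 4, 5, 8, 9, 11, 2, 10, 6]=(2 7 9)(6 8 11)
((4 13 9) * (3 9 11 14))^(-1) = ((3 9 4 13 11 14))^(-1) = (3 14 11 13 4 9)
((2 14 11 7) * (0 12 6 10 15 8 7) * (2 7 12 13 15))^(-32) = ((0 13 15 8 12 6 10 2 14 11))^(-32) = (0 14 10 12 15)(2 6 8 13 11)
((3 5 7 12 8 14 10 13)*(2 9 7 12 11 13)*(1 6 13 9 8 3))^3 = ((1 6 13)(2 8 14 10)(3 5 12)(7 11 9))^3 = (2 10 14 8)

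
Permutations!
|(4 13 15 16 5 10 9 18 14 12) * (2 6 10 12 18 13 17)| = 22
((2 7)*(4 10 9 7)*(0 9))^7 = ((0 9 7 2 4 10))^7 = (0 9 7 2 4 10)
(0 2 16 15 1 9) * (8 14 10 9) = (0 2 16 15 1 8 14 10 9) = [2, 8, 16, 3, 4, 5, 6, 7, 14, 0, 9, 11, 12, 13, 10, 1, 15]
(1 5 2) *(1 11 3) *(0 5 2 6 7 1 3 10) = (0 5 6 7 1 2 11 10) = [5, 2, 11, 3, 4, 6, 7, 1, 8, 9, 0, 10]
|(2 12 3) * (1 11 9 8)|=|(1 11 9 8)(2 12 3)|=12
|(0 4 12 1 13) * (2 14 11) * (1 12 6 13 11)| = 4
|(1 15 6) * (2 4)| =|(1 15 6)(2 4)| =6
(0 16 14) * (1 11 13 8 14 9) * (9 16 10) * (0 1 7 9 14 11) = (16)(0 10 14 1)(7 9)(8 11 13) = [10, 0, 2, 3, 4, 5, 6, 9, 11, 7, 14, 13, 12, 8, 1, 15, 16]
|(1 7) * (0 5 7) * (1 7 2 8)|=5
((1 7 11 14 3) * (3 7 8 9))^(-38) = (1 9)(3 8)(7 11 14)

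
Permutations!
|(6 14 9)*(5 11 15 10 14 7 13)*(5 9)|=20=|(5 11 15 10 14)(6 7 13 9)|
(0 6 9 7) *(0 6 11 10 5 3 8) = (0 11 10 5 3 8)(6 9 7) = [11, 1, 2, 8, 4, 3, 9, 6, 0, 7, 5, 10]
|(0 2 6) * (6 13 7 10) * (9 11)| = 6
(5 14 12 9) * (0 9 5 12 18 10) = [9, 1, 2, 3, 4, 14, 6, 7, 8, 12, 0, 11, 5, 13, 18, 15, 16, 17, 10] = (0 9 12 5 14 18 10)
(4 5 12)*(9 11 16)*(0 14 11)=[14, 1, 2, 3, 5, 12, 6, 7, 8, 0, 10, 16, 4, 13, 11, 15, 9]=(0 14 11 16 9)(4 5 12)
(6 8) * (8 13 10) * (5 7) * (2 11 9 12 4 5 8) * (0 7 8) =(0 7)(2 11 9 12 4 5 8 6 13 10) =[7, 1, 11, 3, 5, 8, 13, 0, 6, 12, 2, 9, 4, 10]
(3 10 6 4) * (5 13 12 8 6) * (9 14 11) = (3 10 5 13 12 8 6 4)(9 14 11) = [0, 1, 2, 10, 3, 13, 4, 7, 6, 14, 5, 9, 8, 12, 11]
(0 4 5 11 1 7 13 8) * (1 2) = (0 4 5 11 2 1 7 13 8) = [4, 7, 1, 3, 5, 11, 6, 13, 0, 9, 10, 2, 12, 8]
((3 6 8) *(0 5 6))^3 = (0 8 5 3 6)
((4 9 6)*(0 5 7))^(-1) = ((0 5 7)(4 9 6))^(-1) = (0 7 5)(4 6 9)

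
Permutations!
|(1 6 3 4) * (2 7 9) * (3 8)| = 15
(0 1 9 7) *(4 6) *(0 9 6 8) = (0 1 6 4 8)(7 9) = [1, 6, 2, 3, 8, 5, 4, 9, 0, 7]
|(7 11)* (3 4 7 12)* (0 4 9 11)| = |(0 4 7)(3 9 11 12)| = 12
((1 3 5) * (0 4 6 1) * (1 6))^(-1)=(6)(0 5 3 1 4)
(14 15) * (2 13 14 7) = (2 13 14 15 7) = [0, 1, 13, 3, 4, 5, 6, 2, 8, 9, 10, 11, 12, 14, 15, 7]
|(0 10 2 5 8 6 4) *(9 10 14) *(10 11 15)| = 11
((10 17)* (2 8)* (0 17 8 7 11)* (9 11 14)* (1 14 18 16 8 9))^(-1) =(0 11 9 10 17)(1 14)(2 8 16 18 7)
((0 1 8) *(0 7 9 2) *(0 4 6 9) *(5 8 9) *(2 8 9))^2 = ((0 1 2 4 6 5 9 8 7))^2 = (0 2 6 9 7 1 4 5 8)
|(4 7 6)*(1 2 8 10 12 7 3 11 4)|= 21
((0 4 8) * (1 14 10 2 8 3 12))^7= ((0 4 3 12 1 14 10 2 8))^7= (0 2 14 12 4 8 10 1 3)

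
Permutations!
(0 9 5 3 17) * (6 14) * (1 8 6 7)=[9, 8, 2, 17, 4, 3, 14, 1, 6, 5, 10, 11, 12, 13, 7, 15, 16, 0]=(0 9 5 3 17)(1 8 6 14 7)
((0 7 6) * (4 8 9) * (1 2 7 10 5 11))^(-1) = (0 6 7 2 1 11 5 10)(4 9 8)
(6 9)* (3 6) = (3 6 9) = [0, 1, 2, 6, 4, 5, 9, 7, 8, 3]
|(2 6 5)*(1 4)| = 6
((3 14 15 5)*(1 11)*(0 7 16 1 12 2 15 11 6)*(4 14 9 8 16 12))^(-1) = (0 6 1 16 8 9 3 5 15 2 12 7)(4 11 14)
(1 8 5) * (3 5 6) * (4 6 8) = (8)(1 4 6 3 5) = [0, 4, 2, 5, 6, 1, 3, 7, 8]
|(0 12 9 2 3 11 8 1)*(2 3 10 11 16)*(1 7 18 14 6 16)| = |(0 12 9 3 1)(2 10 11 8 7 18 14 6 16)| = 45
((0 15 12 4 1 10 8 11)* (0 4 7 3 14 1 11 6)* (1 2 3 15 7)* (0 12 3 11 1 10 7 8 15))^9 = (0 11 15 8 4 3 6 1 14 12 7 2 10)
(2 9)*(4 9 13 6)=(2 13 6 4 9)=[0, 1, 13, 3, 9, 5, 4, 7, 8, 2, 10, 11, 12, 6]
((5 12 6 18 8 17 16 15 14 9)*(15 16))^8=(5 9 14 15 17 8 18 6 12)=((5 12 6 18 8 17 15 14 9))^8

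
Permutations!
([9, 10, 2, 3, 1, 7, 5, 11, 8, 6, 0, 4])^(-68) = (0 7 10 5 1 6 4 9 11)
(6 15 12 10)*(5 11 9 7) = [0, 1, 2, 3, 4, 11, 15, 5, 8, 7, 6, 9, 10, 13, 14, 12] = (5 11 9 7)(6 15 12 10)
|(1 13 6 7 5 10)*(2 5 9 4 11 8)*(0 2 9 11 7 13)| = |(0 2 5 10 1)(4 7 11 8 9)(6 13)| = 10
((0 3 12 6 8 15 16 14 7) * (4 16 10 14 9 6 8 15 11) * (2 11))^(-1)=(0 7 14 10 15 6 9 16 4 11 2 8 12 3)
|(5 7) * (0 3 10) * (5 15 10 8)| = |(0 3 8 5 7 15 10)| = 7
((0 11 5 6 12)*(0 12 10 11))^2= ((12)(5 6 10 11))^2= (12)(5 10)(6 11)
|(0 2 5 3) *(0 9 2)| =|(2 5 3 9)| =4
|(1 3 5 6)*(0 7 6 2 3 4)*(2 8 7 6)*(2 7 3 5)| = 4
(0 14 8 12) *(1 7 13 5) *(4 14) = (0 4 14 8 12)(1 7 13 5) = [4, 7, 2, 3, 14, 1, 6, 13, 12, 9, 10, 11, 0, 5, 8]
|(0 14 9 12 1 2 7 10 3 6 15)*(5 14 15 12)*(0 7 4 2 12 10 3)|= |(0 15 7 3 6 10)(1 12)(2 4)(5 14 9)|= 6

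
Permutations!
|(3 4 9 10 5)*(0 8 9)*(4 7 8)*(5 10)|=10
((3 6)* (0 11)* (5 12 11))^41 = ((0 5 12 11)(3 6))^41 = (0 5 12 11)(3 6)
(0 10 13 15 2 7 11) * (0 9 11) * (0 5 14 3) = [10, 1, 7, 0, 4, 14, 6, 5, 8, 11, 13, 9, 12, 15, 3, 2] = (0 10 13 15 2 7 5 14 3)(9 11)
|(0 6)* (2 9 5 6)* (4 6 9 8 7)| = 6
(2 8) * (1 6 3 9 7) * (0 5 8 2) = [5, 6, 2, 9, 4, 8, 3, 1, 0, 7] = (0 5 8)(1 6 3 9 7)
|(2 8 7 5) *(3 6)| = |(2 8 7 5)(3 6)| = 4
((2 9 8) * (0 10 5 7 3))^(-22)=(0 7 10 3 5)(2 8 9)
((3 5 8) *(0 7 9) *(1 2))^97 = ((0 7 9)(1 2)(3 5 8))^97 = (0 7 9)(1 2)(3 5 8)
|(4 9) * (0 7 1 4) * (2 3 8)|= 15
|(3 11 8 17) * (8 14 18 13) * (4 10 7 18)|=|(3 11 14 4 10 7 18 13 8 17)|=10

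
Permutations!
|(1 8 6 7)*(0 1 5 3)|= 7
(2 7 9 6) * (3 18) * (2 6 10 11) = (2 7 9 10 11)(3 18) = [0, 1, 7, 18, 4, 5, 6, 9, 8, 10, 11, 2, 12, 13, 14, 15, 16, 17, 3]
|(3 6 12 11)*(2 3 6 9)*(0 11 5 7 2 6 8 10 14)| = 35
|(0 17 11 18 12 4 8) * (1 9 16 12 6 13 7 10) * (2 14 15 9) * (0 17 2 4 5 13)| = 18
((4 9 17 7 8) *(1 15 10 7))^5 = (1 4 10 17 8 15 9 7)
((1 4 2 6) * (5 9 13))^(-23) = (1 4 2 6)(5 9 13)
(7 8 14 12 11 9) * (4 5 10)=(4 5 10)(7 8 14 12 11 9)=[0, 1, 2, 3, 5, 10, 6, 8, 14, 7, 4, 9, 11, 13, 12]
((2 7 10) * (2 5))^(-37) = (2 5 10 7)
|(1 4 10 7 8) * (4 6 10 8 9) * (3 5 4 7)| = 14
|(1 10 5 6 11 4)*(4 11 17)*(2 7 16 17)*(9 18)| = 18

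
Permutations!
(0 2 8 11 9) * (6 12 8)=(0 2 6 12 8 11 9)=[2, 1, 6, 3, 4, 5, 12, 7, 11, 0, 10, 9, 8]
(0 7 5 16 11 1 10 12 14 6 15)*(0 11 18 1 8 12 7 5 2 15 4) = (0 5 16 18 1 10 7 2 15 11 8 12 14 6 4) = [5, 10, 15, 3, 0, 16, 4, 2, 12, 9, 7, 8, 14, 13, 6, 11, 18, 17, 1]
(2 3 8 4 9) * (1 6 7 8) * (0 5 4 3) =[5, 6, 0, 1, 9, 4, 7, 8, 3, 2] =(0 5 4 9 2)(1 6 7 8 3)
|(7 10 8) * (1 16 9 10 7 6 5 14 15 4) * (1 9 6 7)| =11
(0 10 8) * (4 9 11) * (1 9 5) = (0 10 8)(1 9 11 4 5) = [10, 9, 2, 3, 5, 1, 6, 7, 0, 11, 8, 4]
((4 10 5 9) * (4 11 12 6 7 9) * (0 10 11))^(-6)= ((0 10 5 4 11 12 6 7 9))^(-6)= (0 4 6)(5 12 9)(7 10 11)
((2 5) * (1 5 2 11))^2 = (1 11 5)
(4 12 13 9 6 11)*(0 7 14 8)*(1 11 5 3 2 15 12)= (0 7 14 8)(1 11 4)(2 15 12 13 9 6 5 3)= [7, 11, 15, 2, 1, 3, 5, 14, 0, 6, 10, 4, 13, 9, 8, 12]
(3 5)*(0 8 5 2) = (0 8 5 3 2) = [8, 1, 0, 2, 4, 3, 6, 7, 5]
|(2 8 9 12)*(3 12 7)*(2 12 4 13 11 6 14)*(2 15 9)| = |(2 8)(3 4 13 11 6 14 15 9 7)| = 18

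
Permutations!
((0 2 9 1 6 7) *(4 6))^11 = ((0 2 9 1 4 6 7))^11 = (0 4 2 6 9 7 1)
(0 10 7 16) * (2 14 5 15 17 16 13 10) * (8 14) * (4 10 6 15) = (0 2 8 14 5 4 10 7 13 6 15 17 16) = [2, 1, 8, 3, 10, 4, 15, 13, 14, 9, 7, 11, 12, 6, 5, 17, 0, 16]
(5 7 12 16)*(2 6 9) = (2 6 9)(5 7 12 16) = [0, 1, 6, 3, 4, 7, 9, 12, 8, 2, 10, 11, 16, 13, 14, 15, 5]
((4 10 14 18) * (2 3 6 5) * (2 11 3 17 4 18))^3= (18)(2 10 17 14 4)(3 11 5 6)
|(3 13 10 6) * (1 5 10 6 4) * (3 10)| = |(1 5 3 13 6 10 4)| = 7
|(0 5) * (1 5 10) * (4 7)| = |(0 10 1 5)(4 7)| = 4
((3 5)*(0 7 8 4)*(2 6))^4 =(8)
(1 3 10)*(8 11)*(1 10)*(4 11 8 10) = (1 3)(4 11 10) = [0, 3, 2, 1, 11, 5, 6, 7, 8, 9, 4, 10]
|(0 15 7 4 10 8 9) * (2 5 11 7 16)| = |(0 15 16 2 5 11 7 4 10 8 9)| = 11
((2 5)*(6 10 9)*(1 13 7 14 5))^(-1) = ((1 13 7 14 5 2)(6 10 9))^(-1) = (1 2 5 14 7 13)(6 9 10)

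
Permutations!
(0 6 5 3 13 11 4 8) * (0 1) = (0 6 5 3 13 11 4 8 1) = [6, 0, 2, 13, 8, 3, 5, 7, 1, 9, 10, 4, 12, 11]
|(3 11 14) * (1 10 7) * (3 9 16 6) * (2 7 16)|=10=|(1 10 16 6 3 11 14 9 2 7)|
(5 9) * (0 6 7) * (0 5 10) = (0 6 7 5 9 10) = [6, 1, 2, 3, 4, 9, 7, 5, 8, 10, 0]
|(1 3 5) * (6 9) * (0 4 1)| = |(0 4 1 3 5)(6 9)| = 10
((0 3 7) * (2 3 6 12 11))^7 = ((0 6 12 11 2 3 7))^7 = (12)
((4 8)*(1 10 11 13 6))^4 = (1 6 13 11 10)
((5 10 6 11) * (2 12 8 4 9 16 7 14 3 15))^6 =((2 12 8 4 9 16 7 14 3 15)(5 10 6 11))^6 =(2 7 8 3 9)(4 15 16 12 14)(5 6)(10 11)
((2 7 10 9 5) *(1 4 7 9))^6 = ((1 4 7 10)(2 9 5))^6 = (1 7)(4 10)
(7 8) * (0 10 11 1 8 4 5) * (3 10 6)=[6, 8, 2, 10, 5, 0, 3, 4, 7, 9, 11, 1]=(0 6 3 10 11 1 8 7 4 5)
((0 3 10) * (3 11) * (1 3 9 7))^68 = (0 3 7 11 10 1 9)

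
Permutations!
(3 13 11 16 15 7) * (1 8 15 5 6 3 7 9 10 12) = (1 8 15 9 10 12)(3 13 11 16 5 6) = [0, 8, 2, 13, 4, 6, 3, 7, 15, 10, 12, 16, 1, 11, 14, 9, 5]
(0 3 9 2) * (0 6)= (0 3 9 2 6)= [3, 1, 6, 9, 4, 5, 0, 7, 8, 2]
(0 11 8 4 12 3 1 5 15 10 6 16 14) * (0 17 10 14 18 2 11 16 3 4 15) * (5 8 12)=[16, 8, 11, 1, 5, 0, 3, 7, 15, 9, 6, 12, 4, 13, 17, 14, 18, 10, 2]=(0 16 18 2 11 12 4 5)(1 8 15 14 17 10 6 3)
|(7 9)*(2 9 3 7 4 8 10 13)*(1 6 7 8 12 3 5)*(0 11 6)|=24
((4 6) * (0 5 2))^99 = (4 6)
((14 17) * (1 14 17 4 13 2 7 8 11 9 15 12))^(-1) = (17)(1 12 15 9 11 8 7 2 13 4 14)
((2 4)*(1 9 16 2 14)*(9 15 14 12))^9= ((1 15 14)(2 4 12 9 16))^9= (2 16 9 12 4)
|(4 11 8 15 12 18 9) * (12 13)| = |(4 11 8 15 13 12 18 9)| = 8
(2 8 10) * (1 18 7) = (1 18 7)(2 8 10) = [0, 18, 8, 3, 4, 5, 6, 1, 10, 9, 2, 11, 12, 13, 14, 15, 16, 17, 7]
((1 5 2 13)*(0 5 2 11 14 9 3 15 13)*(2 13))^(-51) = ((0 5 11 14 9 3 15 2)(1 13))^(-51) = (0 3 11 2 9 5 15 14)(1 13)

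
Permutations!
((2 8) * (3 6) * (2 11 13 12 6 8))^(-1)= (3 6 12 13 11 8)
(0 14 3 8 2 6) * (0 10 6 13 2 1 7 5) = (0 14 3 8 1 7 5)(2 13)(6 10) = [14, 7, 13, 8, 4, 0, 10, 5, 1, 9, 6, 11, 12, 2, 3]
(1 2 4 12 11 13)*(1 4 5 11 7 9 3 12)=(1 2 5 11 13 4)(3 12 7 9)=[0, 2, 5, 12, 1, 11, 6, 9, 8, 3, 10, 13, 7, 4]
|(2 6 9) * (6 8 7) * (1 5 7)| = 7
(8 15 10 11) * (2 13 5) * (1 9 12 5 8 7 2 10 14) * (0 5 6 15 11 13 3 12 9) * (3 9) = (0 5 10 13 8 11 7 2 9 3 12 6 15 14 1) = [5, 0, 9, 12, 4, 10, 15, 2, 11, 3, 13, 7, 6, 8, 1, 14]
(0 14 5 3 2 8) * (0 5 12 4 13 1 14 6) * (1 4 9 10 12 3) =(0 6)(1 14 3 2 8 5)(4 13)(9 10 12) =[6, 14, 8, 2, 13, 1, 0, 7, 5, 10, 12, 11, 9, 4, 3]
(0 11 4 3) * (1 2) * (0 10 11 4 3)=(0 4)(1 2)(3 10 11)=[4, 2, 1, 10, 0, 5, 6, 7, 8, 9, 11, 3]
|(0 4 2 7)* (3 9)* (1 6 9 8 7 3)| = 6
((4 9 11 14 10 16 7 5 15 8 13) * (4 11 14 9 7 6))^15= ((4 7 5 15 8 13 11 9 14 10 16 6))^15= (4 15 11 10)(5 13 14 6)(7 8 9 16)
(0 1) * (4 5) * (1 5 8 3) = [5, 0, 2, 1, 8, 4, 6, 7, 3] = (0 5 4 8 3 1)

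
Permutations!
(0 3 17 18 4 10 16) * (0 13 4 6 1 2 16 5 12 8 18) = (0 3 17)(1 2 16 13 4 10 5 12 8 18 6) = [3, 2, 16, 17, 10, 12, 1, 7, 18, 9, 5, 11, 8, 4, 14, 15, 13, 0, 6]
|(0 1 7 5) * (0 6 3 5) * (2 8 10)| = |(0 1 7)(2 8 10)(3 5 6)| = 3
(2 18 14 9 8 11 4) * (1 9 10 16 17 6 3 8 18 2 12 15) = [0, 9, 2, 8, 12, 5, 3, 7, 11, 18, 16, 4, 15, 13, 10, 1, 17, 6, 14] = (1 9 18 14 10 16 17 6 3 8 11 4 12 15)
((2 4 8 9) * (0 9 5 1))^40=((0 9 2 4 8 5 1))^40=(0 5 4 9 1 8 2)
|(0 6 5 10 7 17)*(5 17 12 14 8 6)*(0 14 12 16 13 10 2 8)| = 28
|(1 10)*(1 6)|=3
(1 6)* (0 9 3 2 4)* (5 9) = (0 5 9 3 2 4)(1 6) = [5, 6, 4, 2, 0, 9, 1, 7, 8, 3]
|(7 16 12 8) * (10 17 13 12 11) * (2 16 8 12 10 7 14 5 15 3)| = 9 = |(2 16 11 7 8 14 5 15 3)(10 17 13)|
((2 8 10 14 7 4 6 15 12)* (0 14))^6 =((0 14 7 4 6 15 12 2 8 10))^6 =(0 12 7 8 6)(2 4 10 15 14)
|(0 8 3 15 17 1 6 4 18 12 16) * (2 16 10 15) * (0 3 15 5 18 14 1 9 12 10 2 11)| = |(0 8 15 17 9 12 2 16 3 11)(1 6 4 14)(5 18 10)| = 60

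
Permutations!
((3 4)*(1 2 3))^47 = (1 4 3 2) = ((1 2 3 4))^47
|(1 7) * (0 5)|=|(0 5)(1 7)|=2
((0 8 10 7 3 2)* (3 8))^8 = ((0 3 2)(7 8 10))^8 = (0 2 3)(7 10 8)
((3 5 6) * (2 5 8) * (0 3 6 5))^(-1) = (0 2 8 3)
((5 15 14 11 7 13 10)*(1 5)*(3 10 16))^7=((1 5 15 14 11 7 13 16 3 10))^7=(1 16 11 5 3 7 15 10 13 14)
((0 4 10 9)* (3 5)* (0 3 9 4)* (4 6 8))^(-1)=(3 9 5)(4 8 6 10)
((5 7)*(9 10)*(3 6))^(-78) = (10)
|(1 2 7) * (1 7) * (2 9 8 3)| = 5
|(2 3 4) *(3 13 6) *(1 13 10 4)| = 12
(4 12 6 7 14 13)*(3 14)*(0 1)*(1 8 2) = (0 8 2 1)(3 14 13 4 12 6 7) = [8, 0, 1, 14, 12, 5, 7, 3, 2, 9, 10, 11, 6, 4, 13]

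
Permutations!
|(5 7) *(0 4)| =|(0 4)(5 7)| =2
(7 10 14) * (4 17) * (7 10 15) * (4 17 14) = (17)(4 14 10)(7 15) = [0, 1, 2, 3, 14, 5, 6, 15, 8, 9, 4, 11, 12, 13, 10, 7, 16, 17]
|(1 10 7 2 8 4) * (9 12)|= 6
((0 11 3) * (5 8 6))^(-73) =((0 11 3)(5 8 6))^(-73) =(0 3 11)(5 6 8)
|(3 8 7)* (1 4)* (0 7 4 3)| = |(0 7)(1 3 8 4)| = 4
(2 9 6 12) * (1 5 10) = (1 5 10)(2 9 6 12) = [0, 5, 9, 3, 4, 10, 12, 7, 8, 6, 1, 11, 2]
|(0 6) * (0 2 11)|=|(0 6 2 11)|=4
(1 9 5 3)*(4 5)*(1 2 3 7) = [0, 9, 3, 2, 5, 7, 6, 1, 8, 4] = (1 9 4 5 7)(2 3)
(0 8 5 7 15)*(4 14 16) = (0 8 5 7 15)(4 14 16) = [8, 1, 2, 3, 14, 7, 6, 15, 5, 9, 10, 11, 12, 13, 16, 0, 4]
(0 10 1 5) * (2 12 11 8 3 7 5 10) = (0 2 12 11 8 3 7 5)(1 10) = [2, 10, 12, 7, 4, 0, 6, 5, 3, 9, 1, 8, 11]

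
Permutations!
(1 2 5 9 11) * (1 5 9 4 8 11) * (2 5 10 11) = (1 5 4 8 2 9)(10 11) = [0, 5, 9, 3, 8, 4, 6, 7, 2, 1, 11, 10]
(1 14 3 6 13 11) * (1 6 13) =(1 14 3 13 11 6) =[0, 14, 2, 13, 4, 5, 1, 7, 8, 9, 10, 6, 12, 11, 3]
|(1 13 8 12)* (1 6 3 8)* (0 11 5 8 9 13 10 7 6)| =35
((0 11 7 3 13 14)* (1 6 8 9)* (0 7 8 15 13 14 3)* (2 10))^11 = (15)(2 10)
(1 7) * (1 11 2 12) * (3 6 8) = (1 7 11 2 12)(3 6 8) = [0, 7, 12, 6, 4, 5, 8, 11, 3, 9, 10, 2, 1]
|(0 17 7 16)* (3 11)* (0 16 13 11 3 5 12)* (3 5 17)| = 4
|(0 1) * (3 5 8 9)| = |(0 1)(3 5 8 9)| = 4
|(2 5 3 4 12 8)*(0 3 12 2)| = |(0 3 4 2 5 12 8)| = 7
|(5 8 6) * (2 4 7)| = |(2 4 7)(5 8 6)| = 3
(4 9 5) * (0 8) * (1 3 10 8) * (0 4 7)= (0 1 3 10 8 4 9 5 7)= [1, 3, 2, 10, 9, 7, 6, 0, 4, 5, 8]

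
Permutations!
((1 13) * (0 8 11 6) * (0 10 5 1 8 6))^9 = ((0 6 10 5 1 13 8 11))^9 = (0 6 10 5 1 13 8 11)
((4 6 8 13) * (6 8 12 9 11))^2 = ((4 8 13)(6 12 9 11))^2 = (4 13 8)(6 9)(11 12)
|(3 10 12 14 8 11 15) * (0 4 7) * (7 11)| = 10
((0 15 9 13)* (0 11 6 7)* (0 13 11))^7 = ((0 15 9 11 6 7 13))^7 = (15)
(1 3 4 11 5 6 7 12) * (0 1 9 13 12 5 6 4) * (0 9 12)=(0 1 3 9 13)(4 11 6 7 5)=[1, 3, 2, 9, 11, 4, 7, 5, 8, 13, 10, 6, 12, 0]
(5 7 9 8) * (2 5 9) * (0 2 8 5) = (0 2)(5 7 8 9) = [2, 1, 0, 3, 4, 7, 6, 8, 9, 5]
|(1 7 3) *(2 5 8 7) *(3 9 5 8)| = 7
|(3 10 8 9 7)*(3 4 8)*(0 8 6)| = 6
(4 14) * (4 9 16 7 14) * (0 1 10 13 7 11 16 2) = (0 1 10 13 7 14 9 2)(11 16) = [1, 10, 0, 3, 4, 5, 6, 14, 8, 2, 13, 16, 12, 7, 9, 15, 11]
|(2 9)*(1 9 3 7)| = |(1 9 2 3 7)| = 5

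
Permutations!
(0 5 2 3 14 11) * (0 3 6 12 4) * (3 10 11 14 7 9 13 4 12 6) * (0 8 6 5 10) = (14)(0 10 11)(2 3 7 9 13 4 8 6 5) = [10, 1, 3, 7, 8, 2, 5, 9, 6, 13, 11, 0, 12, 4, 14]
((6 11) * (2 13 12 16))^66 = (2 12)(13 16)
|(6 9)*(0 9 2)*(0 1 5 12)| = |(0 9 6 2 1 5 12)| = 7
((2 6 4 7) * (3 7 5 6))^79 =((2 3 7)(4 5 6))^79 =(2 3 7)(4 5 6)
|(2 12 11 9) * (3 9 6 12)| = |(2 3 9)(6 12 11)| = 3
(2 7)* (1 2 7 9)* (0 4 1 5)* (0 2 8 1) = (0 4)(1 8)(2 9 5) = [4, 8, 9, 3, 0, 2, 6, 7, 1, 5]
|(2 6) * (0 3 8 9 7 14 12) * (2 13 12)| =|(0 3 8 9 7 14 2 6 13 12)| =10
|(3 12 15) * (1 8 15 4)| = |(1 8 15 3 12 4)| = 6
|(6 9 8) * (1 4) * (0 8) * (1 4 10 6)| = |(0 8 1 10 6 9)| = 6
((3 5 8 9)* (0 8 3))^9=((0 8 9)(3 5))^9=(9)(3 5)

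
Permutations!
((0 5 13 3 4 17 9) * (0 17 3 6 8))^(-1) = (0 8 6 13 5)(3 4)(9 17)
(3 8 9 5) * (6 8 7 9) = (3 7 9 5)(6 8) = [0, 1, 2, 7, 4, 3, 8, 9, 6, 5]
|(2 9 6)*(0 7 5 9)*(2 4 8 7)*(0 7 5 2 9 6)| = 4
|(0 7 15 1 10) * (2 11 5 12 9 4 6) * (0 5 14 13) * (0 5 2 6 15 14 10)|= |(0 7 14 13 5 12 9 4 15 1)(2 11 10)|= 30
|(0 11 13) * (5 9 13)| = |(0 11 5 9 13)| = 5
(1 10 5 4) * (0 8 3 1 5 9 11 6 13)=(0 8 3 1 10 9 11 6 13)(4 5)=[8, 10, 2, 1, 5, 4, 13, 7, 3, 11, 9, 6, 12, 0]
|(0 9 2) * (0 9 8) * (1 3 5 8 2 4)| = |(0 2 9 4 1 3 5 8)| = 8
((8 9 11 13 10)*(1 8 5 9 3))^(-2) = ((1 8 3)(5 9 11 13 10))^(-2) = (1 8 3)(5 13 9 10 11)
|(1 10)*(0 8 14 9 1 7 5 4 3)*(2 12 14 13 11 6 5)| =56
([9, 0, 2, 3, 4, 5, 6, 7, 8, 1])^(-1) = [1, 9, 2, 3, 4, 5, 6, 7, 8, 0]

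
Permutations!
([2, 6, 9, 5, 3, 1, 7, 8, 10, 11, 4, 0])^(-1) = (0 11 9 2)(1 5 3 4 10 8 7 6)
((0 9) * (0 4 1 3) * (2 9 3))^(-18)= ((0 3)(1 2 9 4))^(-18)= (1 9)(2 4)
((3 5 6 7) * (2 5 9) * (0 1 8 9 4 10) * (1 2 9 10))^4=(0 7 8 5 4)(1 2 3 10 6)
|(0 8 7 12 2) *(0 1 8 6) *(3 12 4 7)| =10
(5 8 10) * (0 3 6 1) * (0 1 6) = (0 3)(5 8 10) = [3, 1, 2, 0, 4, 8, 6, 7, 10, 9, 5]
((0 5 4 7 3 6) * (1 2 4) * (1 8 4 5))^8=(0 6 3 7 4 8 5 2 1)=((0 1 2 5 8 4 7 3 6))^8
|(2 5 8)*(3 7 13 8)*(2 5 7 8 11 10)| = 15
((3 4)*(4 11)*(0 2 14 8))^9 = ((0 2 14 8)(3 11 4))^9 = (0 2 14 8)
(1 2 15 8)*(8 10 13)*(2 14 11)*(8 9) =(1 14 11 2 15 10 13 9 8) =[0, 14, 15, 3, 4, 5, 6, 7, 1, 8, 13, 2, 12, 9, 11, 10]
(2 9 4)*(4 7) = [0, 1, 9, 3, 2, 5, 6, 4, 8, 7] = (2 9 7 4)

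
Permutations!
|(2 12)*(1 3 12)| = 4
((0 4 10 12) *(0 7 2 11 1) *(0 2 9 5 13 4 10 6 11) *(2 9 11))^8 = ((0 10 12 7 11 1 9 5 13 4 6 2))^8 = (0 13 11)(1 10 4)(2 5 7)(6 9 12)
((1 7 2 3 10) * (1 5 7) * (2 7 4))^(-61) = (2 4 5 10 3) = ((2 3 10 5 4))^(-61)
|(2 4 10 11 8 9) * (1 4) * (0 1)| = |(0 1 4 10 11 8 9 2)| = 8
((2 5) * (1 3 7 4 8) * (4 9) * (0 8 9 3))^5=(0 1 8)(2 5)(3 7)(4 9)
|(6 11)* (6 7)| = |(6 11 7)| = 3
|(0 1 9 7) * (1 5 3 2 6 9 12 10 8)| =28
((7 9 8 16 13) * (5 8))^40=((5 8 16 13 7 9))^40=(5 7 16)(8 9 13)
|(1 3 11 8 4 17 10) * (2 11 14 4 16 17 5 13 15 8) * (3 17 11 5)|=|(1 17 10)(2 5 13 15 8 16 11)(3 14 4)|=21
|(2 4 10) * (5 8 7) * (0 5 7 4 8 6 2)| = 7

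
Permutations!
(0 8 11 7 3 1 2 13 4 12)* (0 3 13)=(0 8 11 7 13 4 12 3 1 2)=[8, 2, 0, 1, 12, 5, 6, 13, 11, 9, 10, 7, 3, 4]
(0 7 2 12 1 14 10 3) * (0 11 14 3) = (0 7 2 12 1 3 11 14 10) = [7, 3, 12, 11, 4, 5, 6, 2, 8, 9, 0, 14, 1, 13, 10]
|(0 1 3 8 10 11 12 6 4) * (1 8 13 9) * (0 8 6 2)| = |(0 6 4 8 10 11 12 2)(1 3 13 9)| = 8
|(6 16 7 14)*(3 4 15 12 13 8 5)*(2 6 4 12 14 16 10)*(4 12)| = |(2 6 10)(3 4 15 14 12 13 8 5)(7 16)| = 24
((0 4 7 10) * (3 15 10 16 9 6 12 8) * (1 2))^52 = ((0 4 7 16 9 6 12 8 3 15 10)(1 2))^52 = (0 3 6 7 10 8 9 4 15 12 16)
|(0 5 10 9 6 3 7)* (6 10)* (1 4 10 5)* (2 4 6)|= |(0 1 6 3 7)(2 4 10 9 5)|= 5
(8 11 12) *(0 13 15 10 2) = (0 13 15 10 2)(8 11 12) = [13, 1, 0, 3, 4, 5, 6, 7, 11, 9, 2, 12, 8, 15, 14, 10]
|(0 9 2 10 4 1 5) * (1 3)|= |(0 9 2 10 4 3 1 5)|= 8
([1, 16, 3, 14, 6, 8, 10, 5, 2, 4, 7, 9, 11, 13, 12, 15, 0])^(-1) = [16, 0, 8, 2, 9, 7, 4, 10, 5, 11, 6, 12, 14, 13, 3, 15, 1]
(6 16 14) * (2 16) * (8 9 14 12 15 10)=(2 16 12 15 10 8 9 14 6)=[0, 1, 16, 3, 4, 5, 2, 7, 9, 14, 8, 11, 15, 13, 6, 10, 12]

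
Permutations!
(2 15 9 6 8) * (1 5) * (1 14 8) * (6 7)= [0, 5, 15, 3, 4, 14, 1, 6, 2, 7, 10, 11, 12, 13, 8, 9]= (1 5 14 8 2 15 9 7 6)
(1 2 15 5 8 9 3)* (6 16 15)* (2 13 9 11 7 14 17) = (1 13 9 3)(2 6 16 15 5 8 11 7 14 17) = [0, 13, 6, 1, 4, 8, 16, 14, 11, 3, 10, 7, 12, 9, 17, 5, 15, 2]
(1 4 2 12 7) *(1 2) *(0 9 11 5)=(0 9 11 5)(1 4)(2 12 7)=[9, 4, 12, 3, 1, 0, 6, 2, 8, 11, 10, 5, 7]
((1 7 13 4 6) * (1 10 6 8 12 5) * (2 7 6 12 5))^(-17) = ((1 6 10 12 2 7 13 4 8 5))^(-17) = (1 12 13 5 10 7 8 6 2 4)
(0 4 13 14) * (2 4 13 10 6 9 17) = (0 13 14)(2 4 10 6 9 17) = [13, 1, 4, 3, 10, 5, 9, 7, 8, 17, 6, 11, 12, 14, 0, 15, 16, 2]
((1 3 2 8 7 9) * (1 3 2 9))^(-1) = ((1 2 8 7)(3 9))^(-1) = (1 7 8 2)(3 9)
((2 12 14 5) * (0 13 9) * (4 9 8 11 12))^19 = ((0 13 8 11 12 14 5 2 4 9))^19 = (0 9 4 2 5 14 12 11 8 13)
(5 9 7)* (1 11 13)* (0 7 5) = (0 7)(1 11 13)(5 9) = [7, 11, 2, 3, 4, 9, 6, 0, 8, 5, 10, 13, 12, 1]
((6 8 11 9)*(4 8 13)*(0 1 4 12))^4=(0 11 12 8 13 4 6 1 9)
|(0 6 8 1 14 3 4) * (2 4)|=8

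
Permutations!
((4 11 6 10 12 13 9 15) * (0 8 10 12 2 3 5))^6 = ((0 8 10 2 3 5)(4 11 6 12 13 9 15))^6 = (4 15 9 13 12 6 11)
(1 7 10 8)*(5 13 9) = (1 7 10 8)(5 13 9) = [0, 7, 2, 3, 4, 13, 6, 10, 1, 5, 8, 11, 12, 9]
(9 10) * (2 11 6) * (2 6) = [0, 1, 11, 3, 4, 5, 6, 7, 8, 10, 9, 2] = (2 11)(9 10)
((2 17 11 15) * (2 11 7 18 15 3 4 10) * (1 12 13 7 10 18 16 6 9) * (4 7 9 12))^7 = (1 16 18 12 11 9 7 4 6 15 13 3)(2 17 10) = ((1 4 18 15 11 3 7 16 6 12 13 9)(2 17 10))^7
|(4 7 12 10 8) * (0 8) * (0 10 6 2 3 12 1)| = 20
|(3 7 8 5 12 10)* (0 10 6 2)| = |(0 10 3 7 8 5 12 6 2)| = 9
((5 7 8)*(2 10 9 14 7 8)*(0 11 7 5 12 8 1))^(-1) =(0 1 5 14 9 10 2 7 11)(8 12)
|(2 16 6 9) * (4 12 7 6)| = 7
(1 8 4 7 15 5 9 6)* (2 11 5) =(1 8 4 7 15 2 11 5 9 6) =[0, 8, 11, 3, 7, 9, 1, 15, 4, 6, 10, 5, 12, 13, 14, 2]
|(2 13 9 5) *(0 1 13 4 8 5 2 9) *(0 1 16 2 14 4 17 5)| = |(0 16 2 17 5 9 14 4 8)(1 13)| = 18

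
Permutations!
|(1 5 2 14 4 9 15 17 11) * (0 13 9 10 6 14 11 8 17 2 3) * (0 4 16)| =14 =|(0 13 9 15 2 11 1 5 3 4 10 6 14 16)(8 17)|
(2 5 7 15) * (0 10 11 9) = [10, 1, 5, 3, 4, 7, 6, 15, 8, 0, 11, 9, 12, 13, 14, 2] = (0 10 11 9)(2 5 7 15)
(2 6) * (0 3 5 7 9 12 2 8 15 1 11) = (0 3 5 7 9 12 2 6 8 15 1 11) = [3, 11, 6, 5, 4, 7, 8, 9, 15, 12, 10, 0, 2, 13, 14, 1]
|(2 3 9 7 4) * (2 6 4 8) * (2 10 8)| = 4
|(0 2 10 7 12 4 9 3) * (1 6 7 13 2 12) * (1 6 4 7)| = 24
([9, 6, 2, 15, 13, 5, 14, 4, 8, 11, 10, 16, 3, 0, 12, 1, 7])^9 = (0 11 7 13 9 16 4)(1 12)(3 6)(14 15)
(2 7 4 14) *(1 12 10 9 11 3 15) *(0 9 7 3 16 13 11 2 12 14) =(0 9 2 3 15 1 14 12 10 7 4)(11 16 13) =[9, 14, 3, 15, 0, 5, 6, 4, 8, 2, 7, 16, 10, 11, 12, 1, 13]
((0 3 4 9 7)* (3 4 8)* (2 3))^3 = ((0 4 9 7)(2 3 8))^3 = (0 7 9 4)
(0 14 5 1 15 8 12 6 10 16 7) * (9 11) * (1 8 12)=[14, 15, 2, 3, 4, 8, 10, 0, 1, 11, 16, 9, 6, 13, 5, 12, 7]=(0 14 5 8 1 15 12 6 10 16 7)(9 11)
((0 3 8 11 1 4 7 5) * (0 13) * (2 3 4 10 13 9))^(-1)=((0 4 7 5 9 2 3 8 11 1 10 13))^(-1)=(0 13 10 1 11 8 3 2 9 5 7 4)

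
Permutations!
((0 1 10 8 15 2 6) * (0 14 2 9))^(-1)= (0 9 15 8 10 1)(2 14 6)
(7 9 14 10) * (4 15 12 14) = (4 15 12 14 10 7 9) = [0, 1, 2, 3, 15, 5, 6, 9, 8, 4, 7, 11, 14, 13, 10, 12]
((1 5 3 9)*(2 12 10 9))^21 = ((1 5 3 2 12 10 9))^21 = (12)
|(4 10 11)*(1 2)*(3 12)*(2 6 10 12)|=|(1 6 10 11 4 12 3 2)|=8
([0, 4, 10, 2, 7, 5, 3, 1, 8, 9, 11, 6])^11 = (1 7 4)(2 10 11 6 3)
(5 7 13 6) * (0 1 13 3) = (0 1 13 6 5 7 3) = [1, 13, 2, 0, 4, 7, 5, 3, 8, 9, 10, 11, 12, 6]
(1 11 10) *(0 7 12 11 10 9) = [7, 10, 2, 3, 4, 5, 6, 12, 8, 0, 1, 9, 11] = (0 7 12 11 9)(1 10)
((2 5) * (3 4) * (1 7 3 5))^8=(1 3 5)(2 7 4)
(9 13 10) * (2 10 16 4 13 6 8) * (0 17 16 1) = (0 17 16 4 13 1)(2 10 9 6 8) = [17, 0, 10, 3, 13, 5, 8, 7, 2, 6, 9, 11, 12, 1, 14, 15, 4, 16]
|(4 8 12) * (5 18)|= |(4 8 12)(5 18)|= 6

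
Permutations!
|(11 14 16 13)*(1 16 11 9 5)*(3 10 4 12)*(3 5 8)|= 10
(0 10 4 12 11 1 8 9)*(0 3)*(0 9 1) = (0 10 4 12 11)(1 8)(3 9) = [10, 8, 2, 9, 12, 5, 6, 7, 1, 3, 4, 0, 11]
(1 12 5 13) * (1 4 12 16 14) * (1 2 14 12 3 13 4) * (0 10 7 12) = [10, 16, 14, 13, 3, 4, 6, 12, 8, 9, 7, 11, 5, 1, 2, 15, 0] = (0 10 7 12 5 4 3 13 1 16)(2 14)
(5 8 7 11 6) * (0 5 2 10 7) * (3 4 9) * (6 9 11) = (0 5 8)(2 10 7 6)(3 4 11 9) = [5, 1, 10, 4, 11, 8, 2, 6, 0, 3, 7, 9]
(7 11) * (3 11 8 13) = [0, 1, 2, 11, 4, 5, 6, 8, 13, 9, 10, 7, 12, 3] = (3 11 7 8 13)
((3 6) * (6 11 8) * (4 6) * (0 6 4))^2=(0 3 8 6 11)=((0 6 3 11 8))^2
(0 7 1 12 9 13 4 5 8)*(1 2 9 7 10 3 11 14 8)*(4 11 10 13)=(0 13 11 14 8)(1 12 7 2 9 4 5)(3 10)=[13, 12, 9, 10, 5, 1, 6, 2, 0, 4, 3, 14, 7, 11, 8]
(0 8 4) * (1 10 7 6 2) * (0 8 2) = [2, 10, 1, 3, 8, 5, 0, 6, 4, 9, 7] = (0 2 1 10 7 6)(4 8)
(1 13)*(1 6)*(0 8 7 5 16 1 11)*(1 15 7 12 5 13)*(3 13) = (0 8 12 5 16 15 7 3 13 6 11) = [8, 1, 2, 13, 4, 16, 11, 3, 12, 9, 10, 0, 5, 6, 14, 7, 15]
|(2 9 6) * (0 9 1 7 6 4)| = 12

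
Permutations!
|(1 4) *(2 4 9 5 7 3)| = 7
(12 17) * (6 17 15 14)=(6 17 12 15 14)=[0, 1, 2, 3, 4, 5, 17, 7, 8, 9, 10, 11, 15, 13, 6, 14, 16, 12]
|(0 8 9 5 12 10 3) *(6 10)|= |(0 8 9 5 12 6 10 3)|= 8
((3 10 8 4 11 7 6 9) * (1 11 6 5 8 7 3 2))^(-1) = (1 2 9 6 4 8 5 7 10 3 11)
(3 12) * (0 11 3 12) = (12)(0 11 3) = [11, 1, 2, 0, 4, 5, 6, 7, 8, 9, 10, 3, 12]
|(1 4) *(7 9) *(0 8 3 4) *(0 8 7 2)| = 4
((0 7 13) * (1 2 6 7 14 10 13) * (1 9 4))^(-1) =((0 14 10 13)(1 2 6 7 9 4))^(-1) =(0 13 10 14)(1 4 9 7 6 2)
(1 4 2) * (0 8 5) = (0 8 5)(1 4 2) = [8, 4, 1, 3, 2, 0, 6, 7, 5]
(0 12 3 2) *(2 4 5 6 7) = (0 12 3 4 5 6 7 2) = [12, 1, 0, 4, 5, 6, 7, 2, 8, 9, 10, 11, 3]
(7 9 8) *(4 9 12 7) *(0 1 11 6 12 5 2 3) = (0 1 11 6 12 7 5 2 3)(4 9 8) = [1, 11, 3, 0, 9, 2, 12, 5, 4, 8, 10, 6, 7]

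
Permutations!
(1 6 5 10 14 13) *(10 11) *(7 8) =[0, 6, 2, 3, 4, 11, 5, 8, 7, 9, 14, 10, 12, 1, 13] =(1 6 5 11 10 14 13)(7 8)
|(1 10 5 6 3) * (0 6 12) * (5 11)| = 8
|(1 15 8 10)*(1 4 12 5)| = |(1 15 8 10 4 12 5)| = 7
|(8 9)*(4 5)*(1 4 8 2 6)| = |(1 4 5 8 9 2 6)| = 7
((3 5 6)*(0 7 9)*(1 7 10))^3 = ((0 10 1 7 9)(3 5 6))^3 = (0 7 10 9 1)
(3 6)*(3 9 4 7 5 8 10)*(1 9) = (1 9 4 7 5 8 10 3 6) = [0, 9, 2, 6, 7, 8, 1, 5, 10, 4, 3]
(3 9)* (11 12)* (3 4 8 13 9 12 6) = (3 12 11 6)(4 8 13 9) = [0, 1, 2, 12, 8, 5, 3, 7, 13, 4, 10, 6, 11, 9]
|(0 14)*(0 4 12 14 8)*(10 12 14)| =|(0 8)(4 14)(10 12)| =2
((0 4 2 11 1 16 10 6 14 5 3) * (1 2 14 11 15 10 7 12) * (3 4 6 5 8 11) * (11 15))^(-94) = (0 3 6)(1 7)(4 8 10)(5 14 15)(12 16)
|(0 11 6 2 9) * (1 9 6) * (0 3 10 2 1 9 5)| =9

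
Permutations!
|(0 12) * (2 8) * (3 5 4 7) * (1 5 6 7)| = 6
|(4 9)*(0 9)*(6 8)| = |(0 9 4)(6 8)| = 6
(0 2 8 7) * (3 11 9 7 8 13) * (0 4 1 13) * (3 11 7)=(0 2)(1 13 11 9 3 7 4)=[2, 13, 0, 7, 1, 5, 6, 4, 8, 3, 10, 9, 12, 11]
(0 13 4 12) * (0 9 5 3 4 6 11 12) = (0 13 6 11 12 9 5 3 4) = [13, 1, 2, 4, 0, 3, 11, 7, 8, 5, 10, 12, 9, 6]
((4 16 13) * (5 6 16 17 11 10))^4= (4 5)(6 17)(10 13)(11 16)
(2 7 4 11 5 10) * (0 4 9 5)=(0 4 11)(2 7 9 5 10)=[4, 1, 7, 3, 11, 10, 6, 9, 8, 5, 2, 0]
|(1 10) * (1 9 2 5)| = |(1 10 9 2 5)| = 5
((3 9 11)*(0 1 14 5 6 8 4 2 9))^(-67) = ((0 1 14 5 6 8 4 2 9 11 3))^(-67) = (0 3 11 9 2 4 8 6 5 14 1)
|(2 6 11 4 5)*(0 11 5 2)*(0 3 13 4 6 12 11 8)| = |(0 8)(2 12 11 6 5 3 13 4)| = 8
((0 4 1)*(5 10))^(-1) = ((0 4 1)(5 10))^(-1) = (0 1 4)(5 10)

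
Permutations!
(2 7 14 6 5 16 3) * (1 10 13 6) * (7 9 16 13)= (1 10 7 14)(2 9 16 3)(5 13 6)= [0, 10, 9, 2, 4, 13, 5, 14, 8, 16, 7, 11, 12, 6, 1, 15, 3]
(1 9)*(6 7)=[0, 9, 2, 3, 4, 5, 7, 6, 8, 1]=(1 9)(6 7)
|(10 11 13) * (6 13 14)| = 5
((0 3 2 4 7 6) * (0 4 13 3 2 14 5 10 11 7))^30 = (0 7 5 13 4 11 14 2 6 10 3)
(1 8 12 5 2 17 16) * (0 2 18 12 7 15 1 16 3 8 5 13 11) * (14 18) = [2, 5, 17, 8, 4, 14, 6, 15, 7, 9, 10, 0, 13, 11, 18, 1, 16, 3, 12] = (0 2 17 3 8 7 15 1 5 14 18 12 13 11)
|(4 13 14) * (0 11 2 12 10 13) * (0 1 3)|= 10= |(0 11 2 12 10 13 14 4 1 3)|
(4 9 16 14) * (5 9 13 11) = (4 13 11 5 9 16 14) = [0, 1, 2, 3, 13, 9, 6, 7, 8, 16, 10, 5, 12, 11, 4, 15, 14]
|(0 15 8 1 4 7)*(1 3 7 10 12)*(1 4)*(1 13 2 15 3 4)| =24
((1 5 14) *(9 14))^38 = ((1 5 9 14))^38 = (1 9)(5 14)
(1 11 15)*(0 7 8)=[7, 11, 2, 3, 4, 5, 6, 8, 0, 9, 10, 15, 12, 13, 14, 1]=(0 7 8)(1 11 15)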